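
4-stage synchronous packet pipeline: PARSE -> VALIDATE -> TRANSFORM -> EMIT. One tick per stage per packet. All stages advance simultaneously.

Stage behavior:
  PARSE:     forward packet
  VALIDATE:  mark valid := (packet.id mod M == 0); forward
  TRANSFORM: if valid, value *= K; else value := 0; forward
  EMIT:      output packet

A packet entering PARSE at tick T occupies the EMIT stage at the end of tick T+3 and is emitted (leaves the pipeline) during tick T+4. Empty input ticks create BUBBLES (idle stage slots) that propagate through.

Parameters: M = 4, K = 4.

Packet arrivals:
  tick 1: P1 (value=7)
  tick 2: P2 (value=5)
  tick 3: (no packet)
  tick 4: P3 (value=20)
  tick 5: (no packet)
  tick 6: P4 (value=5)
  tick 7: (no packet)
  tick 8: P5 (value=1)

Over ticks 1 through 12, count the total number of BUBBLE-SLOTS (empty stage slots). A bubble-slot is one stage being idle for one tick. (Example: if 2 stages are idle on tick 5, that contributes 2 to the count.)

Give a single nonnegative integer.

Tick 1: [PARSE:P1(v=7,ok=F), VALIDATE:-, TRANSFORM:-, EMIT:-] out:-; bubbles=3
Tick 2: [PARSE:P2(v=5,ok=F), VALIDATE:P1(v=7,ok=F), TRANSFORM:-, EMIT:-] out:-; bubbles=2
Tick 3: [PARSE:-, VALIDATE:P2(v=5,ok=F), TRANSFORM:P1(v=0,ok=F), EMIT:-] out:-; bubbles=2
Tick 4: [PARSE:P3(v=20,ok=F), VALIDATE:-, TRANSFORM:P2(v=0,ok=F), EMIT:P1(v=0,ok=F)] out:-; bubbles=1
Tick 5: [PARSE:-, VALIDATE:P3(v=20,ok=F), TRANSFORM:-, EMIT:P2(v=0,ok=F)] out:P1(v=0); bubbles=2
Tick 6: [PARSE:P4(v=5,ok=F), VALIDATE:-, TRANSFORM:P3(v=0,ok=F), EMIT:-] out:P2(v=0); bubbles=2
Tick 7: [PARSE:-, VALIDATE:P4(v=5,ok=T), TRANSFORM:-, EMIT:P3(v=0,ok=F)] out:-; bubbles=2
Tick 8: [PARSE:P5(v=1,ok=F), VALIDATE:-, TRANSFORM:P4(v=20,ok=T), EMIT:-] out:P3(v=0); bubbles=2
Tick 9: [PARSE:-, VALIDATE:P5(v=1,ok=F), TRANSFORM:-, EMIT:P4(v=20,ok=T)] out:-; bubbles=2
Tick 10: [PARSE:-, VALIDATE:-, TRANSFORM:P5(v=0,ok=F), EMIT:-] out:P4(v=20); bubbles=3
Tick 11: [PARSE:-, VALIDATE:-, TRANSFORM:-, EMIT:P5(v=0,ok=F)] out:-; bubbles=3
Tick 12: [PARSE:-, VALIDATE:-, TRANSFORM:-, EMIT:-] out:P5(v=0); bubbles=4
Total bubble-slots: 28

Answer: 28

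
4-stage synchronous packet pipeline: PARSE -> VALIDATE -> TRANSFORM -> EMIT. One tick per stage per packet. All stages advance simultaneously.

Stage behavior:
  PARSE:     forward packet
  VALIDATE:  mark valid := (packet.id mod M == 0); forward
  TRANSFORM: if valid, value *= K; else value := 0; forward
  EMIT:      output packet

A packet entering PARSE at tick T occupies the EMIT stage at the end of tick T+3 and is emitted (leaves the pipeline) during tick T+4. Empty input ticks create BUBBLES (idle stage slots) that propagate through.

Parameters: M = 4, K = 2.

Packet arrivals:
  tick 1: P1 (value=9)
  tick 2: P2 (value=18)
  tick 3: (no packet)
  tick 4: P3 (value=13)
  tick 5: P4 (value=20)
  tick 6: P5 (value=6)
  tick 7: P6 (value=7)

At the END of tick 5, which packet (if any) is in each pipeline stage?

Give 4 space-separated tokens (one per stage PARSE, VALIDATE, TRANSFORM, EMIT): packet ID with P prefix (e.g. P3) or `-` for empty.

Answer: P4 P3 - P2

Derivation:
Tick 1: [PARSE:P1(v=9,ok=F), VALIDATE:-, TRANSFORM:-, EMIT:-] out:-; in:P1
Tick 2: [PARSE:P2(v=18,ok=F), VALIDATE:P1(v=9,ok=F), TRANSFORM:-, EMIT:-] out:-; in:P2
Tick 3: [PARSE:-, VALIDATE:P2(v=18,ok=F), TRANSFORM:P1(v=0,ok=F), EMIT:-] out:-; in:-
Tick 4: [PARSE:P3(v=13,ok=F), VALIDATE:-, TRANSFORM:P2(v=0,ok=F), EMIT:P1(v=0,ok=F)] out:-; in:P3
Tick 5: [PARSE:P4(v=20,ok=F), VALIDATE:P3(v=13,ok=F), TRANSFORM:-, EMIT:P2(v=0,ok=F)] out:P1(v=0); in:P4
At end of tick 5: ['P4', 'P3', '-', 'P2']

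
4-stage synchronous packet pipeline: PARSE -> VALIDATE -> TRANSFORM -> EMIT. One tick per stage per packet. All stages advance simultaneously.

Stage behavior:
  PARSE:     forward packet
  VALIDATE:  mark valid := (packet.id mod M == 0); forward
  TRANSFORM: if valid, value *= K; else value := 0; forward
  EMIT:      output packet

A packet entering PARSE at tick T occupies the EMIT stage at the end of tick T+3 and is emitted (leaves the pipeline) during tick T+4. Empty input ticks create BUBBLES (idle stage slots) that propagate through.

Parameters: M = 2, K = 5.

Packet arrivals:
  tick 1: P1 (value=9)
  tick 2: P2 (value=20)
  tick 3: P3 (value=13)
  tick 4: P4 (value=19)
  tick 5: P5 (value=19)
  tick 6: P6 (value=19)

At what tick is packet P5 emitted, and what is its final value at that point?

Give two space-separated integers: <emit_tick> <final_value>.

Answer: 9 0

Derivation:
Tick 1: [PARSE:P1(v=9,ok=F), VALIDATE:-, TRANSFORM:-, EMIT:-] out:-; in:P1
Tick 2: [PARSE:P2(v=20,ok=F), VALIDATE:P1(v=9,ok=F), TRANSFORM:-, EMIT:-] out:-; in:P2
Tick 3: [PARSE:P3(v=13,ok=F), VALIDATE:P2(v=20,ok=T), TRANSFORM:P1(v=0,ok=F), EMIT:-] out:-; in:P3
Tick 4: [PARSE:P4(v=19,ok=F), VALIDATE:P3(v=13,ok=F), TRANSFORM:P2(v=100,ok=T), EMIT:P1(v=0,ok=F)] out:-; in:P4
Tick 5: [PARSE:P5(v=19,ok=F), VALIDATE:P4(v=19,ok=T), TRANSFORM:P3(v=0,ok=F), EMIT:P2(v=100,ok=T)] out:P1(v=0); in:P5
Tick 6: [PARSE:P6(v=19,ok=F), VALIDATE:P5(v=19,ok=F), TRANSFORM:P4(v=95,ok=T), EMIT:P3(v=0,ok=F)] out:P2(v=100); in:P6
Tick 7: [PARSE:-, VALIDATE:P6(v=19,ok=T), TRANSFORM:P5(v=0,ok=F), EMIT:P4(v=95,ok=T)] out:P3(v=0); in:-
Tick 8: [PARSE:-, VALIDATE:-, TRANSFORM:P6(v=95,ok=T), EMIT:P5(v=0,ok=F)] out:P4(v=95); in:-
Tick 9: [PARSE:-, VALIDATE:-, TRANSFORM:-, EMIT:P6(v=95,ok=T)] out:P5(v=0); in:-
Tick 10: [PARSE:-, VALIDATE:-, TRANSFORM:-, EMIT:-] out:P6(v=95); in:-
P5: arrives tick 5, valid=False (id=5, id%2=1), emit tick 9, final value 0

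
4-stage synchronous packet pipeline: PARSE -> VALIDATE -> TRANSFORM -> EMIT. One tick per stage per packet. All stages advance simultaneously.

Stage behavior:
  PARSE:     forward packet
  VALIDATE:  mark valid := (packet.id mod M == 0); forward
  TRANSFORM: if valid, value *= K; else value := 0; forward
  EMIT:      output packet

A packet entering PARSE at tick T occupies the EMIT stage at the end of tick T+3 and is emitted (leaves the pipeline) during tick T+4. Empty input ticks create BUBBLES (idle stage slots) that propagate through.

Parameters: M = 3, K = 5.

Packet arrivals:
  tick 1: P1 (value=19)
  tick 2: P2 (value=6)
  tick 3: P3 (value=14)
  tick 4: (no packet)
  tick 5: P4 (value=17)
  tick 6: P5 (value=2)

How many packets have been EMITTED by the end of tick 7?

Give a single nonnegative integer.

Answer: 3

Derivation:
Tick 1: [PARSE:P1(v=19,ok=F), VALIDATE:-, TRANSFORM:-, EMIT:-] out:-; in:P1
Tick 2: [PARSE:P2(v=6,ok=F), VALIDATE:P1(v=19,ok=F), TRANSFORM:-, EMIT:-] out:-; in:P2
Tick 3: [PARSE:P3(v=14,ok=F), VALIDATE:P2(v=6,ok=F), TRANSFORM:P1(v=0,ok=F), EMIT:-] out:-; in:P3
Tick 4: [PARSE:-, VALIDATE:P3(v=14,ok=T), TRANSFORM:P2(v=0,ok=F), EMIT:P1(v=0,ok=F)] out:-; in:-
Tick 5: [PARSE:P4(v=17,ok=F), VALIDATE:-, TRANSFORM:P3(v=70,ok=T), EMIT:P2(v=0,ok=F)] out:P1(v=0); in:P4
Tick 6: [PARSE:P5(v=2,ok=F), VALIDATE:P4(v=17,ok=F), TRANSFORM:-, EMIT:P3(v=70,ok=T)] out:P2(v=0); in:P5
Tick 7: [PARSE:-, VALIDATE:P5(v=2,ok=F), TRANSFORM:P4(v=0,ok=F), EMIT:-] out:P3(v=70); in:-
Emitted by tick 7: ['P1', 'P2', 'P3']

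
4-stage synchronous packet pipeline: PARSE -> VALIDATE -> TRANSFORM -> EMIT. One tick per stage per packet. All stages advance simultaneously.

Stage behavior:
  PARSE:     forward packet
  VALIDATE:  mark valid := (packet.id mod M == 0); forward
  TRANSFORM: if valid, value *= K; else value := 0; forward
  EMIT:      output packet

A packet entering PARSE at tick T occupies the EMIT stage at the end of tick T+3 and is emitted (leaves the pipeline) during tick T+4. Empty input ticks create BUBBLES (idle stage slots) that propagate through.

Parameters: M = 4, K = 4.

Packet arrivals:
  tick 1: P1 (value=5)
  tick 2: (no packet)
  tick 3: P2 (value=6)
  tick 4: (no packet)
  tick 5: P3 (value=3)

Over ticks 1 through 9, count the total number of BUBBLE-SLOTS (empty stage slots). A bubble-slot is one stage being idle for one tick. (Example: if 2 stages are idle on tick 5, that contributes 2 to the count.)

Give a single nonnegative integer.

Tick 1: [PARSE:P1(v=5,ok=F), VALIDATE:-, TRANSFORM:-, EMIT:-] out:-; bubbles=3
Tick 2: [PARSE:-, VALIDATE:P1(v=5,ok=F), TRANSFORM:-, EMIT:-] out:-; bubbles=3
Tick 3: [PARSE:P2(v=6,ok=F), VALIDATE:-, TRANSFORM:P1(v=0,ok=F), EMIT:-] out:-; bubbles=2
Tick 4: [PARSE:-, VALIDATE:P2(v=6,ok=F), TRANSFORM:-, EMIT:P1(v=0,ok=F)] out:-; bubbles=2
Tick 5: [PARSE:P3(v=3,ok=F), VALIDATE:-, TRANSFORM:P2(v=0,ok=F), EMIT:-] out:P1(v=0); bubbles=2
Tick 6: [PARSE:-, VALIDATE:P3(v=3,ok=F), TRANSFORM:-, EMIT:P2(v=0,ok=F)] out:-; bubbles=2
Tick 7: [PARSE:-, VALIDATE:-, TRANSFORM:P3(v=0,ok=F), EMIT:-] out:P2(v=0); bubbles=3
Tick 8: [PARSE:-, VALIDATE:-, TRANSFORM:-, EMIT:P3(v=0,ok=F)] out:-; bubbles=3
Tick 9: [PARSE:-, VALIDATE:-, TRANSFORM:-, EMIT:-] out:P3(v=0); bubbles=4
Total bubble-slots: 24

Answer: 24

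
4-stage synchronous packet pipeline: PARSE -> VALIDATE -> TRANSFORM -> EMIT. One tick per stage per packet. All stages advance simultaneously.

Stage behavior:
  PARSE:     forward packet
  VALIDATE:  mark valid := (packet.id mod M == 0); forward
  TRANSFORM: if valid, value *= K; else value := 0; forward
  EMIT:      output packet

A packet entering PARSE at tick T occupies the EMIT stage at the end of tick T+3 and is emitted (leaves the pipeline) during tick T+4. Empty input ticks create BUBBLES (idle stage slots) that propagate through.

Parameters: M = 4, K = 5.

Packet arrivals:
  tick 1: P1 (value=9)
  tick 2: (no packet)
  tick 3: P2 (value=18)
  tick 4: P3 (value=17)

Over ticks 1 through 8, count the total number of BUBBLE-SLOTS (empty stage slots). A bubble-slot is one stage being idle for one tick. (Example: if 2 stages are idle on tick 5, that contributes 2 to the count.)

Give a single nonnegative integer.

Tick 1: [PARSE:P1(v=9,ok=F), VALIDATE:-, TRANSFORM:-, EMIT:-] out:-; bubbles=3
Tick 2: [PARSE:-, VALIDATE:P1(v=9,ok=F), TRANSFORM:-, EMIT:-] out:-; bubbles=3
Tick 3: [PARSE:P2(v=18,ok=F), VALIDATE:-, TRANSFORM:P1(v=0,ok=F), EMIT:-] out:-; bubbles=2
Tick 4: [PARSE:P3(v=17,ok=F), VALIDATE:P2(v=18,ok=F), TRANSFORM:-, EMIT:P1(v=0,ok=F)] out:-; bubbles=1
Tick 5: [PARSE:-, VALIDATE:P3(v=17,ok=F), TRANSFORM:P2(v=0,ok=F), EMIT:-] out:P1(v=0); bubbles=2
Tick 6: [PARSE:-, VALIDATE:-, TRANSFORM:P3(v=0,ok=F), EMIT:P2(v=0,ok=F)] out:-; bubbles=2
Tick 7: [PARSE:-, VALIDATE:-, TRANSFORM:-, EMIT:P3(v=0,ok=F)] out:P2(v=0); bubbles=3
Tick 8: [PARSE:-, VALIDATE:-, TRANSFORM:-, EMIT:-] out:P3(v=0); bubbles=4
Total bubble-slots: 20

Answer: 20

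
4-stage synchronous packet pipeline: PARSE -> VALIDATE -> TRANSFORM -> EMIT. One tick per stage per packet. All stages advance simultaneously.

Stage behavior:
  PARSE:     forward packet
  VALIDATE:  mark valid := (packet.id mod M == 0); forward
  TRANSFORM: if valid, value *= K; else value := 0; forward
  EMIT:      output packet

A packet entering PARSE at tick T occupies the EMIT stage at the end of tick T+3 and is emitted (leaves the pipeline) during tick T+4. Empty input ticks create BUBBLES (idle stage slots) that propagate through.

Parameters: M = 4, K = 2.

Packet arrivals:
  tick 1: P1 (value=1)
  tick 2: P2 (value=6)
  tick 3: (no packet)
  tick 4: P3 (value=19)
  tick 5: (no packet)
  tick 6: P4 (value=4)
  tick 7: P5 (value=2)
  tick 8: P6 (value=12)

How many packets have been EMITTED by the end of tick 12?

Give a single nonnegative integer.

Answer: 6

Derivation:
Tick 1: [PARSE:P1(v=1,ok=F), VALIDATE:-, TRANSFORM:-, EMIT:-] out:-; in:P1
Tick 2: [PARSE:P2(v=6,ok=F), VALIDATE:P1(v=1,ok=F), TRANSFORM:-, EMIT:-] out:-; in:P2
Tick 3: [PARSE:-, VALIDATE:P2(v=6,ok=F), TRANSFORM:P1(v=0,ok=F), EMIT:-] out:-; in:-
Tick 4: [PARSE:P3(v=19,ok=F), VALIDATE:-, TRANSFORM:P2(v=0,ok=F), EMIT:P1(v=0,ok=F)] out:-; in:P3
Tick 5: [PARSE:-, VALIDATE:P3(v=19,ok=F), TRANSFORM:-, EMIT:P2(v=0,ok=F)] out:P1(v=0); in:-
Tick 6: [PARSE:P4(v=4,ok=F), VALIDATE:-, TRANSFORM:P3(v=0,ok=F), EMIT:-] out:P2(v=0); in:P4
Tick 7: [PARSE:P5(v=2,ok=F), VALIDATE:P4(v=4,ok=T), TRANSFORM:-, EMIT:P3(v=0,ok=F)] out:-; in:P5
Tick 8: [PARSE:P6(v=12,ok=F), VALIDATE:P5(v=2,ok=F), TRANSFORM:P4(v=8,ok=T), EMIT:-] out:P3(v=0); in:P6
Tick 9: [PARSE:-, VALIDATE:P6(v=12,ok=F), TRANSFORM:P5(v=0,ok=F), EMIT:P4(v=8,ok=T)] out:-; in:-
Tick 10: [PARSE:-, VALIDATE:-, TRANSFORM:P6(v=0,ok=F), EMIT:P5(v=0,ok=F)] out:P4(v=8); in:-
Tick 11: [PARSE:-, VALIDATE:-, TRANSFORM:-, EMIT:P6(v=0,ok=F)] out:P5(v=0); in:-
Tick 12: [PARSE:-, VALIDATE:-, TRANSFORM:-, EMIT:-] out:P6(v=0); in:-
Emitted by tick 12: ['P1', 'P2', 'P3', 'P4', 'P5', 'P6']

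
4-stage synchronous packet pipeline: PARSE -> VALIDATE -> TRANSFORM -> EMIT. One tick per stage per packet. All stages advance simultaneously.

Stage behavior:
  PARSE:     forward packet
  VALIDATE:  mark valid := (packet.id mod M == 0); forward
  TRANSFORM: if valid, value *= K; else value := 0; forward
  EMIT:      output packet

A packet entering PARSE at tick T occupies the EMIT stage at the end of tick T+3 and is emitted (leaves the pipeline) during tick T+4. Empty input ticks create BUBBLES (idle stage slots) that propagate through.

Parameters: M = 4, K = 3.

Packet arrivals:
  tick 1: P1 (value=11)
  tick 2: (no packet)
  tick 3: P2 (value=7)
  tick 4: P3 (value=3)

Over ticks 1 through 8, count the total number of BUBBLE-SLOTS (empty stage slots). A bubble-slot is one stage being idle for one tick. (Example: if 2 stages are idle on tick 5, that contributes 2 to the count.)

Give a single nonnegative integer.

Answer: 20

Derivation:
Tick 1: [PARSE:P1(v=11,ok=F), VALIDATE:-, TRANSFORM:-, EMIT:-] out:-; bubbles=3
Tick 2: [PARSE:-, VALIDATE:P1(v=11,ok=F), TRANSFORM:-, EMIT:-] out:-; bubbles=3
Tick 3: [PARSE:P2(v=7,ok=F), VALIDATE:-, TRANSFORM:P1(v=0,ok=F), EMIT:-] out:-; bubbles=2
Tick 4: [PARSE:P3(v=3,ok=F), VALIDATE:P2(v=7,ok=F), TRANSFORM:-, EMIT:P1(v=0,ok=F)] out:-; bubbles=1
Tick 5: [PARSE:-, VALIDATE:P3(v=3,ok=F), TRANSFORM:P2(v=0,ok=F), EMIT:-] out:P1(v=0); bubbles=2
Tick 6: [PARSE:-, VALIDATE:-, TRANSFORM:P3(v=0,ok=F), EMIT:P2(v=0,ok=F)] out:-; bubbles=2
Tick 7: [PARSE:-, VALIDATE:-, TRANSFORM:-, EMIT:P3(v=0,ok=F)] out:P2(v=0); bubbles=3
Tick 8: [PARSE:-, VALIDATE:-, TRANSFORM:-, EMIT:-] out:P3(v=0); bubbles=4
Total bubble-slots: 20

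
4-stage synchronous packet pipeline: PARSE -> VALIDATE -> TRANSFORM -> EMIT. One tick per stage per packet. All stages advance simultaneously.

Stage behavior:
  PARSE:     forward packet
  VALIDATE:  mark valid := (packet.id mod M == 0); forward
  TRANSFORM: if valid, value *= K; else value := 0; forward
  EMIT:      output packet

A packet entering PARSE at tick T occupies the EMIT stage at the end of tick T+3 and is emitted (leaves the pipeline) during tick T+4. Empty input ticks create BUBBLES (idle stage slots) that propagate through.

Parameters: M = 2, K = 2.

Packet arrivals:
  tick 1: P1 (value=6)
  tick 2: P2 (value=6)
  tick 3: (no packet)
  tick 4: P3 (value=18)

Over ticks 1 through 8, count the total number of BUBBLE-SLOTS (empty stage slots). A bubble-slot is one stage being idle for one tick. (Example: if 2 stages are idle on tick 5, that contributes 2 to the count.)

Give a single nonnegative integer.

Tick 1: [PARSE:P1(v=6,ok=F), VALIDATE:-, TRANSFORM:-, EMIT:-] out:-; bubbles=3
Tick 2: [PARSE:P2(v=6,ok=F), VALIDATE:P1(v=6,ok=F), TRANSFORM:-, EMIT:-] out:-; bubbles=2
Tick 3: [PARSE:-, VALIDATE:P2(v=6,ok=T), TRANSFORM:P1(v=0,ok=F), EMIT:-] out:-; bubbles=2
Tick 4: [PARSE:P3(v=18,ok=F), VALIDATE:-, TRANSFORM:P2(v=12,ok=T), EMIT:P1(v=0,ok=F)] out:-; bubbles=1
Tick 5: [PARSE:-, VALIDATE:P3(v=18,ok=F), TRANSFORM:-, EMIT:P2(v=12,ok=T)] out:P1(v=0); bubbles=2
Tick 6: [PARSE:-, VALIDATE:-, TRANSFORM:P3(v=0,ok=F), EMIT:-] out:P2(v=12); bubbles=3
Tick 7: [PARSE:-, VALIDATE:-, TRANSFORM:-, EMIT:P3(v=0,ok=F)] out:-; bubbles=3
Tick 8: [PARSE:-, VALIDATE:-, TRANSFORM:-, EMIT:-] out:P3(v=0); bubbles=4
Total bubble-slots: 20

Answer: 20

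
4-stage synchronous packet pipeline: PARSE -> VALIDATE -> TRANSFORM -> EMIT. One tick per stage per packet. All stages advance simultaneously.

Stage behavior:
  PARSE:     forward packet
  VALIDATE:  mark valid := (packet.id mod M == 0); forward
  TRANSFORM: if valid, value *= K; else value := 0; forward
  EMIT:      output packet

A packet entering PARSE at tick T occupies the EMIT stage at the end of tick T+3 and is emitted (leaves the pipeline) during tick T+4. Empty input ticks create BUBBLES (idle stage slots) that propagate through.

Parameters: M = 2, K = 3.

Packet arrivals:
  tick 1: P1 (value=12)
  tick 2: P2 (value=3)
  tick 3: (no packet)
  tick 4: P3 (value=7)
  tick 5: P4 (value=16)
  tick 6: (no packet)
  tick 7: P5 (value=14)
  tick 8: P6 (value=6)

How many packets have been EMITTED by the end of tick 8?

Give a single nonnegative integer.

Tick 1: [PARSE:P1(v=12,ok=F), VALIDATE:-, TRANSFORM:-, EMIT:-] out:-; in:P1
Tick 2: [PARSE:P2(v=3,ok=F), VALIDATE:P1(v=12,ok=F), TRANSFORM:-, EMIT:-] out:-; in:P2
Tick 3: [PARSE:-, VALIDATE:P2(v=3,ok=T), TRANSFORM:P1(v=0,ok=F), EMIT:-] out:-; in:-
Tick 4: [PARSE:P3(v=7,ok=F), VALIDATE:-, TRANSFORM:P2(v=9,ok=T), EMIT:P1(v=0,ok=F)] out:-; in:P3
Tick 5: [PARSE:P4(v=16,ok=F), VALIDATE:P3(v=7,ok=F), TRANSFORM:-, EMIT:P2(v=9,ok=T)] out:P1(v=0); in:P4
Tick 6: [PARSE:-, VALIDATE:P4(v=16,ok=T), TRANSFORM:P3(v=0,ok=F), EMIT:-] out:P2(v=9); in:-
Tick 7: [PARSE:P5(v=14,ok=F), VALIDATE:-, TRANSFORM:P4(v=48,ok=T), EMIT:P3(v=0,ok=F)] out:-; in:P5
Tick 8: [PARSE:P6(v=6,ok=F), VALIDATE:P5(v=14,ok=F), TRANSFORM:-, EMIT:P4(v=48,ok=T)] out:P3(v=0); in:P6
Emitted by tick 8: ['P1', 'P2', 'P3']

Answer: 3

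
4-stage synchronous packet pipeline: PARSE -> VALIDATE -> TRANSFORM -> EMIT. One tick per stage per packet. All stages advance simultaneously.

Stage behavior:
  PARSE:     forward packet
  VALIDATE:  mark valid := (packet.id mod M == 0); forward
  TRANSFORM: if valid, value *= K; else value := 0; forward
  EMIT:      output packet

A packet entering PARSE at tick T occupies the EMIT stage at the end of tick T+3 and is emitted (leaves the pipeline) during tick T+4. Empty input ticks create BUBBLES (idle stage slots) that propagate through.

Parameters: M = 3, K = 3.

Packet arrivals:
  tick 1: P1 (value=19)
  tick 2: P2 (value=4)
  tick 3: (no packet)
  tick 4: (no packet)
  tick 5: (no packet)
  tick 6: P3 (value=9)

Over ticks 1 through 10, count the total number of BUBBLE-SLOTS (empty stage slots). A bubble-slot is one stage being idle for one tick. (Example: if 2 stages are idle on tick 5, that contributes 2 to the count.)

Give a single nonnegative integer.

Tick 1: [PARSE:P1(v=19,ok=F), VALIDATE:-, TRANSFORM:-, EMIT:-] out:-; bubbles=3
Tick 2: [PARSE:P2(v=4,ok=F), VALIDATE:P1(v=19,ok=F), TRANSFORM:-, EMIT:-] out:-; bubbles=2
Tick 3: [PARSE:-, VALIDATE:P2(v=4,ok=F), TRANSFORM:P1(v=0,ok=F), EMIT:-] out:-; bubbles=2
Tick 4: [PARSE:-, VALIDATE:-, TRANSFORM:P2(v=0,ok=F), EMIT:P1(v=0,ok=F)] out:-; bubbles=2
Tick 5: [PARSE:-, VALIDATE:-, TRANSFORM:-, EMIT:P2(v=0,ok=F)] out:P1(v=0); bubbles=3
Tick 6: [PARSE:P3(v=9,ok=F), VALIDATE:-, TRANSFORM:-, EMIT:-] out:P2(v=0); bubbles=3
Tick 7: [PARSE:-, VALIDATE:P3(v=9,ok=T), TRANSFORM:-, EMIT:-] out:-; bubbles=3
Tick 8: [PARSE:-, VALIDATE:-, TRANSFORM:P3(v=27,ok=T), EMIT:-] out:-; bubbles=3
Tick 9: [PARSE:-, VALIDATE:-, TRANSFORM:-, EMIT:P3(v=27,ok=T)] out:-; bubbles=3
Tick 10: [PARSE:-, VALIDATE:-, TRANSFORM:-, EMIT:-] out:P3(v=27); bubbles=4
Total bubble-slots: 28

Answer: 28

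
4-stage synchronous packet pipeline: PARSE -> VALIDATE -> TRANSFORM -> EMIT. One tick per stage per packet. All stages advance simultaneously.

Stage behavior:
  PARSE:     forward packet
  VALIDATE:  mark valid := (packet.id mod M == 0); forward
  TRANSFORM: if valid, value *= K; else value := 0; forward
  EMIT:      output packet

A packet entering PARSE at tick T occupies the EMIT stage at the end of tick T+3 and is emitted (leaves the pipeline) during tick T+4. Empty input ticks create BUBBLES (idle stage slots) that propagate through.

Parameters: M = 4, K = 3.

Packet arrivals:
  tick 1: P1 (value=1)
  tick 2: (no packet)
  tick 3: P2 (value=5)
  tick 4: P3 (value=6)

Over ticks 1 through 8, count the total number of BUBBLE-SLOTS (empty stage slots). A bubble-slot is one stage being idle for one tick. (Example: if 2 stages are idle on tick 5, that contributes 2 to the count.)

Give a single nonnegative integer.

Tick 1: [PARSE:P1(v=1,ok=F), VALIDATE:-, TRANSFORM:-, EMIT:-] out:-; bubbles=3
Tick 2: [PARSE:-, VALIDATE:P1(v=1,ok=F), TRANSFORM:-, EMIT:-] out:-; bubbles=3
Tick 3: [PARSE:P2(v=5,ok=F), VALIDATE:-, TRANSFORM:P1(v=0,ok=F), EMIT:-] out:-; bubbles=2
Tick 4: [PARSE:P3(v=6,ok=F), VALIDATE:P2(v=5,ok=F), TRANSFORM:-, EMIT:P1(v=0,ok=F)] out:-; bubbles=1
Tick 5: [PARSE:-, VALIDATE:P3(v=6,ok=F), TRANSFORM:P2(v=0,ok=F), EMIT:-] out:P1(v=0); bubbles=2
Tick 6: [PARSE:-, VALIDATE:-, TRANSFORM:P3(v=0,ok=F), EMIT:P2(v=0,ok=F)] out:-; bubbles=2
Tick 7: [PARSE:-, VALIDATE:-, TRANSFORM:-, EMIT:P3(v=0,ok=F)] out:P2(v=0); bubbles=3
Tick 8: [PARSE:-, VALIDATE:-, TRANSFORM:-, EMIT:-] out:P3(v=0); bubbles=4
Total bubble-slots: 20

Answer: 20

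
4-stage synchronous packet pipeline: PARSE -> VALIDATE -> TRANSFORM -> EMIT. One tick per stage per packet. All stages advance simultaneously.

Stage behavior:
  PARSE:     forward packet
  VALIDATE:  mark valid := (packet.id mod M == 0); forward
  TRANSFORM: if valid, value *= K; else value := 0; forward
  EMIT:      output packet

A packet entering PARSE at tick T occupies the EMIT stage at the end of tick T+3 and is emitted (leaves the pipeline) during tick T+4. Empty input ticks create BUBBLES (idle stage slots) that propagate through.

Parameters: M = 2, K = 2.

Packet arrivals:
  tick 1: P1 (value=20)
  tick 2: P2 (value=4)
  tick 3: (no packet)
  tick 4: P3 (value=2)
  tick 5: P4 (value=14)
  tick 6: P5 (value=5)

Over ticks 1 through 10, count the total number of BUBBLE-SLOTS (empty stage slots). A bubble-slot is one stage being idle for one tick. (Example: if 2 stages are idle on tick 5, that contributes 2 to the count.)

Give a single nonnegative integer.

Tick 1: [PARSE:P1(v=20,ok=F), VALIDATE:-, TRANSFORM:-, EMIT:-] out:-; bubbles=3
Tick 2: [PARSE:P2(v=4,ok=F), VALIDATE:P1(v=20,ok=F), TRANSFORM:-, EMIT:-] out:-; bubbles=2
Tick 3: [PARSE:-, VALIDATE:P2(v=4,ok=T), TRANSFORM:P1(v=0,ok=F), EMIT:-] out:-; bubbles=2
Tick 4: [PARSE:P3(v=2,ok=F), VALIDATE:-, TRANSFORM:P2(v=8,ok=T), EMIT:P1(v=0,ok=F)] out:-; bubbles=1
Tick 5: [PARSE:P4(v=14,ok=F), VALIDATE:P3(v=2,ok=F), TRANSFORM:-, EMIT:P2(v=8,ok=T)] out:P1(v=0); bubbles=1
Tick 6: [PARSE:P5(v=5,ok=F), VALIDATE:P4(v=14,ok=T), TRANSFORM:P3(v=0,ok=F), EMIT:-] out:P2(v=8); bubbles=1
Tick 7: [PARSE:-, VALIDATE:P5(v=5,ok=F), TRANSFORM:P4(v=28,ok=T), EMIT:P3(v=0,ok=F)] out:-; bubbles=1
Tick 8: [PARSE:-, VALIDATE:-, TRANSFORM:P5(v=0,ok=F), EMIT:P4(v=28,ok=T)] out:P3(v=0); bubbles=2
Tick 9: [PARSE:-, VALIDATE:-, TRANSFORM:-, EMIT:P5(v=0,ok=F)] out:P4(v=28); bubbles=3
Tick 10: [PARSE:-, VALIDATE:-, TRANSFORM:-, EMIT:-] out:P5(v=0); bubbles=4
Total bubble-slots: 20

Answer: 20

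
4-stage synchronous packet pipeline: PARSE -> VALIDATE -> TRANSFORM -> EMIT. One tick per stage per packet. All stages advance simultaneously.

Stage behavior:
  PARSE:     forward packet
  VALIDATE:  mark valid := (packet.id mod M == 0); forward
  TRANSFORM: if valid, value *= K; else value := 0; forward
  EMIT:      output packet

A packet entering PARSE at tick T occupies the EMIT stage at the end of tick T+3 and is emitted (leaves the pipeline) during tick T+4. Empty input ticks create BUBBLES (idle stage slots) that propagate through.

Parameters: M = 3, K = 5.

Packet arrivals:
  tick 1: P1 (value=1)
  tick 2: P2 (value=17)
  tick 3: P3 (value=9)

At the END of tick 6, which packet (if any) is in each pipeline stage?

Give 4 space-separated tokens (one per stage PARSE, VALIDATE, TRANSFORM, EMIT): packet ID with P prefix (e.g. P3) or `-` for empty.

Answer: - - - P3

Derivation:
Tick 1: [PARSE:P1(v=1,ok=F), VALIDATE:-, TRANSFORM:-, EMIT:-] out:-; in:P1
Tick 2: [PARSE:P2(v=17,ok=F), VALIDATE:P1(v=1,ok=F), TRANSFORM:-, EMIT:-] out:-; in:P2
Tick 3: [PARSE:P3(v=9,ok=F), VALIDATE:P2(v=17,ok=F), TRANSFORM:P1(v=0,ok=F), EMIT:-] out:-; in:P3
Tick 4: [PARSE:-, VALIDATE:P3(v=9,ok=T), TRANSFORM:P2(v=0,ok=F), EMIT:P1(v=0,ok=F)] out:-; in:-
Tick 5: [PARSE:-, VALIDATE:-, TRANSFORM:P3(v=45,ok=T), EMIT:P2(v=0,ok=F)] out:P1(v=0); in:-
Tick 6: [PARSE:-, VALIDATE:-, TRANSFORM:-, EMIT:P3(v=45,ok=T)] out:P2(v=0); in:-
At end of tick 6: ['-', '-', '-', 'P3']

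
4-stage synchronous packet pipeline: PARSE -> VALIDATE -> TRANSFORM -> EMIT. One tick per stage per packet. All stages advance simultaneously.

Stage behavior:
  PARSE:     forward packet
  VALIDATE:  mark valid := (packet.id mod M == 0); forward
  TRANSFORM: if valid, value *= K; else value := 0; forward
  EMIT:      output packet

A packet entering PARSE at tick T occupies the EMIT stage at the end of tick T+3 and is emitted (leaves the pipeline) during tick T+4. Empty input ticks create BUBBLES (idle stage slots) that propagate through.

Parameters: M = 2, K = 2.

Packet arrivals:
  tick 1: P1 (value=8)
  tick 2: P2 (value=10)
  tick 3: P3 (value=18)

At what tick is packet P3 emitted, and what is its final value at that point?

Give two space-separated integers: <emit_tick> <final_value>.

Answer: 7 0

Derivation:
Tick 1: [PARSE:P1(v=8,ok=F), VALIDATE:-, TRANSFORM:-, EMIT:-] out:-; in:P1
Tick 2: [PARSE:P2(v=10,ok=F), VALIDATE:P1(v=8,ok=F), TRANSFORM:-, EMIT:-] out:-; in:P2
Tick 3: [PARSE:P3(v=18,ok=F), VALIDATE:P2(v=10,ok=T), TRANSFORM:P1(v=0,ok=F), EMIT:-] out:-; in:P3
Tick 4: [PARSE:-, VALIDATE:P3(v=18,ok=F), TRANSFORM:P2(v=20,ok=T), EMIT:P1(v=0,ok=F)] out:-; in:-
Tick 5: [PARSE:-, VALIDATE:-, TRANSFORM:P3(v=0,ok=F), EMIT:P2(v=20,ok=T)] out:P1(v=0); in:-
Tick 6: [PARSE:-, VALIDATE:-, TRANSFORM:-, EMIT:P3(v=0,ok=F)] out:P2(v=20); in:-
Tick 7: [PARSE:-, VALIDATE:-, TRANSFORM:-, EMIT:-] out:P3(v=0); in:-
P3: arrives tick 3, valid=False (id=3, id%2=1), emit tick 7, final value 0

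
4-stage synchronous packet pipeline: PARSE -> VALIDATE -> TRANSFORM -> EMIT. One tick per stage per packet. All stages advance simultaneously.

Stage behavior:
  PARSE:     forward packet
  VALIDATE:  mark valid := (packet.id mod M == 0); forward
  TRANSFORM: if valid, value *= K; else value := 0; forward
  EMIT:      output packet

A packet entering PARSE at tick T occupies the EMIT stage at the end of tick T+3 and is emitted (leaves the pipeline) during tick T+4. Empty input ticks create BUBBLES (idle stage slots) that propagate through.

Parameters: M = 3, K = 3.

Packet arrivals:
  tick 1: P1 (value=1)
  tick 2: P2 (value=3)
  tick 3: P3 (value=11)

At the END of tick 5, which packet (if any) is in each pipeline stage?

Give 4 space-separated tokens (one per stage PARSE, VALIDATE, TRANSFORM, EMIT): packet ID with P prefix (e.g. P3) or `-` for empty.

Answer: - - P3 P2

Derivation:
Tick 1: [PARSE:P1(v=1,ok=F), VALIDATE:-, TRANSFORM:-, EMIT:-] out:-; in:P1
Tick 2: [PARSE:P2(v=3,ok=F), VALIDATE:P1(v=1,ok=F), TRANSFORM:-, EMIT:-] out:-; in:P2
Tick 3: [PARSE:P3(v=11,ok=F), VALIDATE:P2(v=3,ok=F), TRANSFORM:P1(v=0,ok=F), EMIT:-] out:-; in:P3
Tick 4: [PARSE:-, VALIDATE:P3(v=11,ok=T), TRANSFORM:P2(v=0,ok=F), EMIT:P1(v=0,ok=F)] out:-; in:-
Tick 5: [PARSE:-, VALIDATE:-, TRANSFORM:P3(v=33,ok=T), EMIT:P2(v=0,ok=F)] out:P1(v=0); in:-
At end of tick 5: ['-', '-', 'P3', 'P2']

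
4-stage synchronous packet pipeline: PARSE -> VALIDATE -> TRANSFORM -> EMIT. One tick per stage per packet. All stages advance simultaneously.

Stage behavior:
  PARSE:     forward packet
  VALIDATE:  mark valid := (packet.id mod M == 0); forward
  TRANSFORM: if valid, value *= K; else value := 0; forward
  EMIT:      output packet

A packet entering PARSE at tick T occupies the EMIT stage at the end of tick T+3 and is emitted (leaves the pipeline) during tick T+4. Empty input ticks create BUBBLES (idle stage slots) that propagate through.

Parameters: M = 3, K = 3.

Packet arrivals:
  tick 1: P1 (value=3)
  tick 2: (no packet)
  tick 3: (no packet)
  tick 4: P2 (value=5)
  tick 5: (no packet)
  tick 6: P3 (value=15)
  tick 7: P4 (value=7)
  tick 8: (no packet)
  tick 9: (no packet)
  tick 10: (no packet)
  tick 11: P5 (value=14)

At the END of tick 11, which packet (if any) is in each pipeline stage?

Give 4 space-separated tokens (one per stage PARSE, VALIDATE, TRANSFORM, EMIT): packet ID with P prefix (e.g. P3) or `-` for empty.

Answer: P5 - - -

Derivation:
Tick 1: [PARSE:P1(v=3,ok=F), VALIDATE:-, TRANSFORM:-, EMIT:-] out:-; in:P1
Tick 2: [PARSE:-, VALIDATE:P1(v=3,ok=F), TRANSFORM:-, EMIT:-] out:-; in:-
Tick 3: [PARSE:-, VALIDATE:-, TRANSFORM:P1(v=0,ok=F), EMIT:-] out:-; in:-
Tick 4: [PARSE:P2(v=5,ok=F), VALIDATE:-, TRANSFORM:-, EMIT:P1(v=0,ok=F)] out:-; in:P2
Tick 5: [PARSE:-, VALIDATE:P2(v=5,ok=F), TRANSFORM:-, EMIT:-] out:P1(v=0); in:-
Tick 6: [PARSE:P3(v=15,ok=F), VALIDATE:-, TRANSFORM:P2(v=0,ok=F), EMIT:-] out:-; in:P3
Tick 7: [PARSE:P4(v=7,ok=F), VALIDATE:P3(v=15,ok=T), TRANSFORM:-, EMIT:P2(v=0,ok=F)] out:-; in:P4
Tick 8: [PARSE:-, VALIDATE:P4(v=7,ok=F), TRANSFORM:P3(v=45,ok=T), EMIT:-] out:P2(v=0); in:-
Tick 9: [PARSE:-, VALIDATE:-, TRANSFORM:P4(v=0,ok=F), EMIT:P3(v=45,ok=T)] out:-; in:-
Tick 10: [PARSE:-, VALIDATE:-, TRANSFORM:-, EMIT:P4(v=0,ok=F)] out:P3(v=45); in:-
Tick 11: [PARSE:P5(v=14,ok=F), VALIDATE:-, TRANSFORM:-, EMIT:-] out:P4(v=0); in:P5
At end of tick 11: ['P5', '-', '-', '-']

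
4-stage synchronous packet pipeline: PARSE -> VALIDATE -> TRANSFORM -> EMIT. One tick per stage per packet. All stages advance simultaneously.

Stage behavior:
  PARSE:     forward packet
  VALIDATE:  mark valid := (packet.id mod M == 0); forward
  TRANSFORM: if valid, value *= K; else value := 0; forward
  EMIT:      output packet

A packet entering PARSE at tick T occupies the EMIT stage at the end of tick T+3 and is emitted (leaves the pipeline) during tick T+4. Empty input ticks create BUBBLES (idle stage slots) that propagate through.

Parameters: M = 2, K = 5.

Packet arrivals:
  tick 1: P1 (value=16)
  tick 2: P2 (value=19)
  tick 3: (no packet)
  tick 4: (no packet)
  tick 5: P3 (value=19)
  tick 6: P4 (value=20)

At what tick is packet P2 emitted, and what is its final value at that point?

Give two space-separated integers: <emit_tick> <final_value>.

Answer: 6 95

Derivation:
Tick 1: [PARSE:P1(v=16,ok=F), VALIDATE:-, TRANSFORM:-, EMIT:-] out:-; in:P1
Tick 2: [PARSE:P2(v=19,ok=F), VALIDATE:P1(v=16,ok=F), TRANSFORM:-, EMIT:-] out:-; in:P2
Tick 3: [PARSE:-, VALIDATE:P2(v=19,ok=T), TRANSFORM:P1(v=0,ok=F), EMIT:-] out:-; in:-
Tick 4: [PARSE:-, VALIDATE:-, TRANSFORM:P2(v=95,ok=T), EMIT:P1(v=0,ok=F)] out:-; in:-
Tick 5: [PARSE:P3(v=19,ok=F), VALIDATE:-, TRANSFORM:-, EMIT:P2(v=95,ok=T)] out:P1(v=0); in:P3
Tick 6: [PARSE:P4(v=20,ok=F), VALIDATE:P3(v=19,ok=F), TRANSFORM:-, EMIT:-] out:P2(v=95); in:P4
Tick 7: [PARSE:-, VALIDATE:P4(v=20,ok=T), TRANSFORM:P3(v=0,ok=F), EMIT:-] out:-; in:-
Tick 8: [PARSE:-, VALIDATE:-, TRANSFORM:P4(v=100,ok=T), EMIT:P3(v=0,ok=F)] out:-; in:-
Tick 9: [PARSE:-, VALIDATE:-, TRANSFORM:-, EMIT:P4(v=100,ok=T)] out:P3(v=0); in:-
Tick 10: [PARSE:-, VALIDATE:-, TRANSFORM:-, EMIT:-] out:P4(v=100); in:-
P2: arrives tick 2, valid=True (id=2, id%2=0), emit tick 6, final value 95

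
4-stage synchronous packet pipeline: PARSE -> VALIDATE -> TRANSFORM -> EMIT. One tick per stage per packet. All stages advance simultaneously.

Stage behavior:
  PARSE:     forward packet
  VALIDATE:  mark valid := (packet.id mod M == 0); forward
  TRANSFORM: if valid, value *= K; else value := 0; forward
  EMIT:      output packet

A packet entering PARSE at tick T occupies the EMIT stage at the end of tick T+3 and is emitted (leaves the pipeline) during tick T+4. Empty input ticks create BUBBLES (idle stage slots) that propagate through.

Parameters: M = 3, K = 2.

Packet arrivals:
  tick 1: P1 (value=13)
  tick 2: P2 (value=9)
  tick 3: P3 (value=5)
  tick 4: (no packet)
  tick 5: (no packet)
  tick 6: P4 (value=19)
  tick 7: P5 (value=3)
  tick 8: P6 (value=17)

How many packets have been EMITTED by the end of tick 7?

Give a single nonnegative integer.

Tick 1: [PARSE:P1(v=13,ok=F), VALIDATE:-, TRANSFORM:-, EMIT:-] out:-; in:P1
Tick 2: [PARSE:P2(v=9,ok=F), VALIDATE:P1(v=13,ok=F), TRANSFORM:-, EMIT:-] out:-; in:P2
Tick 3: [PARSE:P3(v=5,ok=F), VALIDATE:P2(v=9,ok=F), TRANSFORM:P1(v=0,ok=F), EMIT:-] out:-; in:P3
Tick 4: [PARSE:-, VALIDATE:P3(v=5,ok=T), TRANSFORM:P2(v=0,ok=F), EMIT:P1(v=0,ok=F)] out:-; in:-
Tick 5: [PARSE:-, VALIDATE:-, TRANSFORM:P3(v=10,ok=T), EMIT:P2(v=0,ok=F)] out:P1(v=0); in:-
Tick 6: [PARSE:P4(v=19,ok=F), VALIDATE:-, TRANSFORM:-, EMIT:P3(v=10,ok=T)] out:P2(v=0); in:P4
Tick 7: [PARSE:P5(v=3,ok=F), VALIDATE:P4(v=19,ok=F), TRANSFORM:-, EMIT:-] out:P3(v=10); in:P5
Emitted by tick 7: ['P1', 'P2', 'P3']

Answer: 3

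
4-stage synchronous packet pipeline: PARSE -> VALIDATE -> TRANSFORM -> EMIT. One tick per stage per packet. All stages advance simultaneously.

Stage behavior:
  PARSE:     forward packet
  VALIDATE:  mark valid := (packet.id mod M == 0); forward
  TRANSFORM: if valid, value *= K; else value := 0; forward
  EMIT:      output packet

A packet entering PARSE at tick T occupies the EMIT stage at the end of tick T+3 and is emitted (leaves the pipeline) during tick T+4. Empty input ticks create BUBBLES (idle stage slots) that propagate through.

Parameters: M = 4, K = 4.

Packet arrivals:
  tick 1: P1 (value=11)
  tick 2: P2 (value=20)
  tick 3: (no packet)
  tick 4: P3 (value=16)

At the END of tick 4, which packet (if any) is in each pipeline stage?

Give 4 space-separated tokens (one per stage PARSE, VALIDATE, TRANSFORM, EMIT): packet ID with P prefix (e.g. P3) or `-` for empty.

Tick 1: [PARSE:P1(v=11,ok=F), VALIDATE:-, TRANSFORM:-, EMIT:-] out:-; in:P1
Tick 2: [PARSE:P2(v=20,ok=F), VALIDATE:P1(v=11,ok=F), TRANSFORM:-, EMIT:-] out:-; in:P2
Tick 3: [PARSE:-, VALIDATE:P2(v=20,ok=F), TRANSFORM:P1(v=0,ok=F), EMIT:-] out:-; in:-
Tick 4: [PARSE:P3(v=16,ok=F), VALIDATE:-, TRANSFORM:P2(v=0,ok=F), EMIT:P1(v=0,ok=F)] out:-; in:P3
At end of tick 4: ['P3', '-', 'P2', 'P1']

Answer: P3 - P2 P1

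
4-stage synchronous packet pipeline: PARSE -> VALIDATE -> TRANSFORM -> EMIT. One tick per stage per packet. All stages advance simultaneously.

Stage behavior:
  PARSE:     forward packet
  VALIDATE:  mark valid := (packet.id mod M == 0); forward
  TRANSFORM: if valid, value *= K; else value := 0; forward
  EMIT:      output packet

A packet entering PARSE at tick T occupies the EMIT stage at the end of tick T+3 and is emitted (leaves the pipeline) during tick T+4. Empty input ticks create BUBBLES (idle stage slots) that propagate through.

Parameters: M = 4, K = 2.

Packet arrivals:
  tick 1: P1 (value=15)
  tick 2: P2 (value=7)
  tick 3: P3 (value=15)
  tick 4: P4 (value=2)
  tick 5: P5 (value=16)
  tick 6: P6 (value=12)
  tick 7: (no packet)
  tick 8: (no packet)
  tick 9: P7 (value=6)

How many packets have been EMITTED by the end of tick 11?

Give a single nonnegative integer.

Answer: 6

Derivation:
Tick 1: [PARSE:P1(v=15,ok=F), VALIDATE:-, TRANSFORM:-, EMIT:-] out:-; in:P1
Tick 2: [PARSE:P2(v=7,ok=F), VALIDATE:P1(v=15,ok=F), TRANSFORM:-, EMIT:-] out:-; in:P2
Tick 3: [PARSE:P3(v=15,ok=F), VALIDATE:P2(v=7,ok=F), TRANSFORM:P1(v=0,ok=F), EMIT:-] out:-; in:P3
Tick 4: [PARSE:P4(v=2,ok=F), VALIDATE:P3(v=15,ok=F), TRANSFORM:P2(v=0,ok=F), EMIT:P1(v=0,ok=F)] out:-; in:P4
Tick 5: [PARSE:P5(v=16,ok=F), VALIDATE:P4(v=2,ok=T), TRANSFORM:P3(v=0,ok=F), EMIT:P2(v=0,ok=F)] out:P1(v=0); in:P5
Tick 6: [PARSE:P6(v=12,ok=F), VALIDATE:P5(v=16,ok=F), TRANSFORM:P4(v=4,ok=T), EMIT:P3(v=0,ok=F)] out:P2(v=0); in:P6
Tick 7: [PARSE:-, VALIDATE:P6(v=12,ok=F), TRANSFORM:P5(v=0,ok=F), EMIT:P4(v=4,ok=T)] out:P3(v=0); in:-
Tick 8: [PARSE:-, VALIDATE:-, TRANSFORM:P6(v=0,ok=F), EMIT:P5(v=0,ok=F)] out:P4(v=4); in:-
Tick 9: [PARSE:P7(v=6,ok=F), VALIDATE:-, TRANSFORM:-, EMIT:P6(v=0,ok=F)] out:P5(v=0); in:P7
Tick 10: [PARSE:-, VALIDATE:P7(v=6,ok=F), TRANSFORM:-, EMIT:-] out:P6(v=0); in:-
Tick 11: [PARSE:-, VALIDATE:-, TRANSFORM:P7(v=0,ok=F), EMIT:-] out:-; in:-
Emitted by tick 11: ['P1', 'P2', 'P3', 'P4', 'P5', 'P6']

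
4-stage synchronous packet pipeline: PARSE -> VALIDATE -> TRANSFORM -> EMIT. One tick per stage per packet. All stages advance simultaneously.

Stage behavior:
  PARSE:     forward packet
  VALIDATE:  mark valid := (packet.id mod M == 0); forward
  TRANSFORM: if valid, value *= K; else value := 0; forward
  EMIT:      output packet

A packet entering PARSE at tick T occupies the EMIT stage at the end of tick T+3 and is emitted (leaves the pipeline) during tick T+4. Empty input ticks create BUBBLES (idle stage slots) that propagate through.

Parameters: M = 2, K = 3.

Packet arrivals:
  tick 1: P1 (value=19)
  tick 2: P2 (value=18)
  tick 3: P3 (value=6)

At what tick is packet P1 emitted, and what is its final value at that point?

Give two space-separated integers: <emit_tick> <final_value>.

Tick 1: [PARSE:P1(v=19,ok=F), VALIDATE:-, TRANSFORM:-, EMIT:-] out:-; in:P1
Tick 2: [PARSE:P2(v=18,ok=F), VALIDATE:P1(v=19,ok=F), TRANSFORM:-, EMIT:-] out:-; in:P2
Tick 3: [PARSE:P3(v=6,ok=F), VALIDATE:P2(v=18,ok=T), TRANSFORM:P1(v=0,ok=F), EMIT:-] out:-; in:P3
Tick 4: [PARSE:-, VALIDATE:P3(v=6,ok=F), TRANSFORM:P2(v=54,ok=T), EMIT:P1(v=0,ok=F)] out:-; in:-
Tick 5: [PARSE:-, VALIDATE:-, TRANSFORM:P3(v=0,ok=F), EMIT:P2(v=54,ok=T)] out:P1(v=0); in:-
Tick 6: [PARSE:-, VALIDATE:-, TRANSFORM:-, EMIT:P3(v=0,ok=F)] out:P2(v=54); in:-
Tick 7: [PARSE:-, VALIDATE:-, TRANSFORM:-, EMIT:-] out:P3(v=0); in:-
P1: arrives tick 1, valid=False (id=1, id%2=1), emit tick 5, final value 0

Answer: 5 0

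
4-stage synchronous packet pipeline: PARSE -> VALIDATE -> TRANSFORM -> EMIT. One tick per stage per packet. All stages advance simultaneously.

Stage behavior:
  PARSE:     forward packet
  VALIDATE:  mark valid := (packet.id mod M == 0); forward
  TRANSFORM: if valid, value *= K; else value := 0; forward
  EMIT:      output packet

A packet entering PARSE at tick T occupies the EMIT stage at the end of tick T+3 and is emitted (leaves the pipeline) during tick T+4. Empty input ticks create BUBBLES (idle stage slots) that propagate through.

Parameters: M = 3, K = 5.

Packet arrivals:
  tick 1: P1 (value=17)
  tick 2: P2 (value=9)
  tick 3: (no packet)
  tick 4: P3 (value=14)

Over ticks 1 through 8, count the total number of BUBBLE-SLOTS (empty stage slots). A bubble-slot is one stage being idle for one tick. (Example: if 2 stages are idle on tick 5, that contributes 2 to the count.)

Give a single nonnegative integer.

Answer: 20

Derivation:
Tick 1: [PARSE:P1(v=17,ok=F), VALIDATE:-, TRANSFORM:-, EMIT:-] out:-; bubbles=3
Tick 2: [PARSE:P2(v=9,ok=F), VALIDATE:P1(v=17,ok=F), TRANSFORM:-, EMIT:-] out:-; bubbles=2
Tick 3: [PARSE:-, VALIDATE:P2(v=9,ok=F), TRANSFORM:P1(v=0,ok=F), EMIT:-] out:-; bubbles=2
Tick 4: [PARSE:P3(v=14,ok=F), VALIDATE:-, TRANSFORM:P2(v=0,ok=F), EMIT:P1(v=0,ok=F)] out:-; bubbles=1
Tick 5: [PARSE:-, VALIDATE:P3(v=14,ok=T), TRANSFORM:-, EMIT:P2(v=0,ok=F)] out:P1(v=0); bubbles=2
Tick 6: [PARSE:-, VALIDATE:-, TRANSFORM:P3(v=70,ok=T), EMIT:-] out:P2(v=0); bubbles=3
Tick 7: [PARSE:-, VALIDATE:-, TRANSFORM:-, EMIT:P3(v=70,ok=T)] out:-; bubbles=3
Tick 8: [PARSE:-, VALIDATE:-, TRANSFORM:-, EMIT:-] out:P3(v=70); bubbles=4
Total bubble-slots: 20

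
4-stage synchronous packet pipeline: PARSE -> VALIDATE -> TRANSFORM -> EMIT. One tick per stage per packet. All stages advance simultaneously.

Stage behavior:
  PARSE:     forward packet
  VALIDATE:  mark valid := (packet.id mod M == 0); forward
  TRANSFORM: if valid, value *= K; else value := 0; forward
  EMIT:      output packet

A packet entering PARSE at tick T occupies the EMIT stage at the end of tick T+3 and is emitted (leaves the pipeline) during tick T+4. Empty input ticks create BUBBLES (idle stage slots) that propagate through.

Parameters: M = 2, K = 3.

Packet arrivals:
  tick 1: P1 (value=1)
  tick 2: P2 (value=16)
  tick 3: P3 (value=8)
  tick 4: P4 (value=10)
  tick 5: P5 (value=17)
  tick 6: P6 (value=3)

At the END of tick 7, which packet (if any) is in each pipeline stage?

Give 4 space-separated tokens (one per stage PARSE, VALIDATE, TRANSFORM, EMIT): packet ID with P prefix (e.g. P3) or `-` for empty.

Answer: - P6 P5 P4

Derivation:
Tick 1: [PARSE:P1(v=1,ok=F), VALIDATE:-, TRANSFORM:-, EMIT:-] out:-; in:P1
Tick 2: [PARSE:P2(v=16,ok=F), VALIDATE:P1(v=1,ok=F), TRANSFORM:-, EMIT:-] out:-; in:P2
Tick 3: [PARSE:P3(v=8,ok=F), VALIDATE:P2(v=16,ok=T), TRANSFORM:P1(v=0,ok=F), EMIT:-] out:-; in:P3
Tick 4: [PARSE:P4(v=10,ok=F), VALIDATE:P3(v=8,ok=F), TRANSFORM:P2(v=48,ok=T), EMIT:P1(v=0,ok=F)] out:-; in:P4
Tick 5: [PARSE:P5(v=17,ok=F), VALIDATE:P4(v=10,ok=T), TRANSFORM:P3(v=0,ok=F), EMIT:P2(v=48,ok=T)] out:P1(v=0); in:P5
Tick 6: [PARSE:P6(v=3,ok=F), VALIDATE:P5(v=17,ok=F), TRANSFORM:P4(v=30,ok=T), EMIT:P3(v=0,ok=F)] out:P2(v=48); in:P6
Tick 7: [PARSE:-, VALIDATE:P6(v=3,ok=T), TRANSFORM:P5(v=0,ok=F), EMIT:P4(v=30,ok=T)] out:P3(v=0); in:-
At end of tick 7: ['-', 'P6', 'P5', 'P4']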